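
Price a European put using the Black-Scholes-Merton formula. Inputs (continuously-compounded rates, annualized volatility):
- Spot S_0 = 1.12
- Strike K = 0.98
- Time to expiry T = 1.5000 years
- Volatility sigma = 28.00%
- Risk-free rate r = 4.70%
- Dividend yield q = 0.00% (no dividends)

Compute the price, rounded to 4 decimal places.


Answer: Price = 0.0585

Derivation:
d1 = (ln(S/K) + (r - q + 0.5*sigma^2) * T) / (sigma * sqrt(T)) = 0.76643191
d2 = d1 - sigma * sqrt(T) = 0.42350334
exp(-rT) = 0.93192774; exp(-qT) = 1.00000000
P = K * exp(-rT) * N(-d2) - S_0 * exp(-qT) * N(-d1)
N(-d1) = 0.22170968; N(-d2) = 0.33596403
P = 0.9800 * 0.93192774 * 0.33596403 - 1.1200 * 1.00000000 * 0.22170968 = 0.0585


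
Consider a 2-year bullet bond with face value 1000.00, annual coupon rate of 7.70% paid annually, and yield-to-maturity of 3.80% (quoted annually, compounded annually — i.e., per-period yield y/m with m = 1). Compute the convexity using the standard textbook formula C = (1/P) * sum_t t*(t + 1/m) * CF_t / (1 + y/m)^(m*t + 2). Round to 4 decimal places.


Coupon per period c = face * coupon_rate / m = 77.000000
Periods per year m = 1; per-period yield y/m = 0.038000
Number of cashflows N = 2
Cashflows (t years, CF_t, discount factor 1/(1+y/m)^(m*t), PV):
  t = 1.0000: CF_t = 77.000000, DF = 0.963391, PV = 74.181118
  t = 2.0000: CF_t = 1077.000000, DF = 0.928122, PV = 999.587914
Price P = sum_t PV_t = 1073.769031
Convexity numerator sum_t t*(t + 1/m) * CF_t / (1+y/m)^(m*t + 2):
  t = 1.0000: term = 137.698326
  t = 2.0000: term = 5566.440095
Convexity = (1/P) * sum = 5704.138421 / 1073.769031 = 5.312258

Answer: Convexity = 5.3123


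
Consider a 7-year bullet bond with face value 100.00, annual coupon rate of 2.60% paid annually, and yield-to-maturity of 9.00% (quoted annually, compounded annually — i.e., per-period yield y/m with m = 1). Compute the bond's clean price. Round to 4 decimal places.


Coupon per period c = face * coupon_rate / m = 2.600000
Periods per year m = 1; per-period yield y/m = 0.090000
Number of cashflows N = 7
Cashflows (t years, CF_t, discount factor 1/(1+y/m)^(m*t), PV):
  t = 1.0000: CF_t = 2.600000, DF = 0.917431, PV = 2.385321
  t = 2.0000: CF_t = 2.600000, DF = 0.841680, PV = 2.188368
  t = 3.0000: CF_t = 2.600000, DF = 0.772183, PV = 2.007677
  t = 4.0000: CF_t = 2.600000, DF = 0.708425, PV = 1.841906
  t = 5.0000: CF_t = 2.600000, DF = 0.649931, PV = 1.689822
  t = 6.0000: CF_t = 2.600000, DF = 0.596267, PV = 1.550295
  t = 7.0000: CF_t = 102.600000, DF = 0.547034, PV = 56.125714
Price P = sum_t PV_t = 67.789102

Answer: Price = 67.7891


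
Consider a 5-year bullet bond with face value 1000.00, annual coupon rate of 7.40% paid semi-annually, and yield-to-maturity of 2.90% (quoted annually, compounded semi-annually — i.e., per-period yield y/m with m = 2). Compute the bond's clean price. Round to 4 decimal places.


Coupon per period c = face * coupon_rate / m = 37.000000
Periods per year m = 2; per-period yield y/m = 0.014500
Number of cashflows N = 10
Cashflows (t years, CF_t, discount factor 1/(1+y/m)^(m*t), PV):
  t = 0.5000: CF_t = 37.000000, DF = 0.985707, PV = 36.471168
  t = 1.0000: CF_t = 37.000000, DF = 0.971619, PV = 35.949895
  t = 1.5000: CF_t = 37.000000, DF = 0.957732, PV = 35.436072
  t = 2.0000: CF_t = 37.000000, DF = 0.944043, PV = 34.929592
  t = 2.5000: CF_t = 37.000000, DF = 0.930550, PV = 34.430352
  t = 3.0000: CF_t = 37.000000, DF = 0.917250, PV = 33.938248
  t = 3.5000: CF_t = 37.000000, DF = 0.904140, PV = 33.453177
  t = 4.0000: CF_t = 37.000000, DF = 0.891217, PV = 32.975039
  t = 4.5000: CF_t = 37.000000, DF = 0.878479, PV = 32.503734
  t = 5.0000: CF_t = 1037.000000, DF = 0.865923, PV = 897.962587
Price P = sum_t PV_t = 1208.049864

Answer: Price = 1208.0499


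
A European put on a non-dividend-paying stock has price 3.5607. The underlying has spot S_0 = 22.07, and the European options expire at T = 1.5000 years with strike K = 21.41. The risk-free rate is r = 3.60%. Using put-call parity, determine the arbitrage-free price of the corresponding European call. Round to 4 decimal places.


Put-call parity: C - P = S_0 * exp(-qT) - K * exp(-rT).
S_0 * exp(-qT) = 22.0700 * 1.00000000 = 22.07000000
K * exp(-rT) = 21.4100 * 0.94743211 = 20.28452140
C = P + S*exp(-qT) - K*exp(-rT)
C = 3.5607 + 22.07000000 - 20.28452140 = 5.3462

Answer: Call price = 5.3462


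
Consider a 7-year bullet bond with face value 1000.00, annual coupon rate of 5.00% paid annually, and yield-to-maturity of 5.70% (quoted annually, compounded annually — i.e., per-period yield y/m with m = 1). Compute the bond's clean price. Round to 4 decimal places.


Answer: Price = 960.5032

Derivation:
Coupon per period c = face * coupon_rate / m = 50.000000
Periods per year m = 1; per-period yield y/m = 0.057000
Number of cashflows N = 7
Cashflows (t years, CF_t, discount factor 1/(1+y/m)^(m*t), PV):
  t = 1.0000: CF_t = 50.000000, DF = 0.946074, PV = 47.303690
  t = 2.0000: CF_t = 50.000000, DF = 0.895056, PV = 44.752781
  t = 3.0000: CF_t = 50.000000, DF = 0.846789, PV = 42.339433
  t = 4.0000: CF_t = 50.000000, DF = 0.801125, PV = 40.056228
  t = 5.0000: CF_t = 50.000000, DF = 0.757923, PV = 37.896148
  t = 6.0000: CF_t = 50.000000, DF = 0.717051, PV = 35.852553
  t = 7.0000: CF_t = 1050.000000, DF = 0.678383, PV = 712.302368
Price P = sum_t PV_t = 960.503201


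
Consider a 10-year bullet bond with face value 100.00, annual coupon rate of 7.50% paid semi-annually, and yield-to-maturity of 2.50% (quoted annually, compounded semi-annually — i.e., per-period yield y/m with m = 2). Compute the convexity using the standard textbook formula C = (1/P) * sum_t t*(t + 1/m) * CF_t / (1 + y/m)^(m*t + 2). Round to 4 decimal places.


Coupon per period c = face * coupon_rate / m = 3.750000
Periods per year m = 2; per-period yield y/m = 0.012500
Number of cashflows N = 20
Cashflows (t years, CF_t, discount factor 1/(1+y/m)^(m*t), PV):
  t = 0.5000: CF_t = 3.750000, DF = 0.987654, PV = 3.703704
  t = 1.0000: CF_t = 3.750000, DF = 0.975461, PV = 3.657979
  t = 1.5000: CF_t = 3.750000, DF = 0.963418, PV = 3.612819
  t = 2.0000: CF_t = 3.750000, DF = 0.951524, PV = 3.568216
  t = 2.5000: CF_t = 3.750000, DF = 0.939777, PV = 3.524164
  t = 3.0000: CF_t = 3.750000, DF = 0.928175, PV = 3.480656
  t = 3.5000: CF_t = 3.750000, DF = 0.916716, PV = 3.437685
  t = 4.0000: CF_t = 3.750000, DF = 0.905398, PV = 3.395244
  t = 4.5000: CF_t = 3.750000, DF = 0.894221, PV = 3.353328
  t = 5.0000: CF_t = 3.750000, DF = 0.883181, PV = 3.311928
  t = 5.5000: CF_t = 3.750000, DF = 0.872277, PV = 3.271040
  t = 6.0000: CF_t = 3.750000, DF = 0.861509, PV = 3.230657
  t = 6.5000: CF_t = 3.750000, DF = 0.850873, PV = 3.190773
  t = 7.0000: CF_t = 3.750000, DF = 0.840368, PV = 3.151380
  t = 7.5000: CF_t = 3.750000, DF = 0.829993, PV = 3.112474
  t = 8.0000: CF_t = 3.750000, DF = 0.819746, PV = 3.074049
  t = 8.5000: CF_t = 3.750000, DF = 0.809626, PV = 3.036098
  t = 9.0000: CF_t = 3.750000, DF = 0.799631, PV = 2.998615
  t = 9.5000: CF_t = 3.750000, DF = 0.789759, PV = 2.961595
  t = 10.0000: CF_t = 103.750000, DF = 0.780009, PV = 80.925887
Price P = sum_t PV_t = 143.998290
Convexity numerator sum_t t*(t + 1/m) * CF_t / (1+y/m)^(m*t + 2):
  t = 0.5000: term = 1.806409
  t = 1.0000: term = 5.352324
  t = 1.5000: term = 10.572492
  t = 2.0000: term = 17.403279
  t = 2.5000: term = 25.782635
  t = 3.0000: term = 35.650064
  t = 3.5000: term = 46.946586
  t = 4.0000: term = 59.614713
  t = 4.5000: term = 73.598411
  t = 5.0000: term = 88.843074
  t = 5.5000: term = 105.295496
  t = 6.0000: term = 122.903833
  t = 6.5000: term = 141.617586
  t = 7.0000: term = 161.387562
  t = 7.5000: term = 182.165855
  t = 8.0000: term = 203.905813
  t = 8.5000: term = 226.562014
  t = 9.0000: term = 250.090241
  t = 9.5000: term = 274.447452
  t = 10.0000: term = 8288.705379
Convexity = (1/P) * sum = 10322.651217 / 143.998290 = 71.685929

Answer: Convexity = 71.6859


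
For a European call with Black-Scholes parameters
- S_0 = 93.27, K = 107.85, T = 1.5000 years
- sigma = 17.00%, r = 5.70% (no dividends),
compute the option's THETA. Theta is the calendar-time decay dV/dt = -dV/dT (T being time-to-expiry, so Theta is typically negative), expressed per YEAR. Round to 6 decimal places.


d1 = -0.1828369271; d2 = -0.3910435553
phi(d1) = 0.3923295105; exp(-qT) = 1.0000000000; exp(-rT) = 0.9180531431
Theta = -S*exp(-qT)*phi(d1)*sigma/(2*sqrt(T)) - r*K*exp(-rT)*N(d2) + q*S*exp(-qT)*N(d1)
N(d1) = 0.4274629867; N(d2) = 0.3478825208; sqrt(T) = 1.2247448714
Term 1 = -93.2700 * 1.0000000000 * 0.3923295105 * 0.1700 / (2 * 1.2247448714) = -2.5396054439
Term 2 = -0.0570 * 107.8500 * 0.9180531431 * 0.3478825208 = -1.9633396408
Term 3 = 0 (no dividend yield, q = 0)
Theta = -2.5396054439 + (-1.9633396408) + (0.0000000000) = -4.502945

Answer: Theta = -4.502945


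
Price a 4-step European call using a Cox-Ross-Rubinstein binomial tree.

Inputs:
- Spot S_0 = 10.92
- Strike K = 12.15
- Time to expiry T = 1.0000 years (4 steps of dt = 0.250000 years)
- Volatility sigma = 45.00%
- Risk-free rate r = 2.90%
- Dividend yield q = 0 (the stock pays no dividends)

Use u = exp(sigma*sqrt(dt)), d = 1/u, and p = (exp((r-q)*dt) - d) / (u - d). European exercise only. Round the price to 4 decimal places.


Answer: Price = V(0,0) = 1.6562

Derivation:
dt = T/N = 0.250000
u = exp(sigma*sqrt(dt)) = 1.252323; d = 1/u = 0.798516
p = (exp((r-q)*dt) - d) / (u - d) = 0.460020
Discount per step: exp(-r*dt) = 0.992776
Stock lattice S(k, i) with i counting down-moves:
  k=0: S(0,0) = 10.9200
  k=1: S(1,0) = 13.6754; S(1,1) = 8.7198
  k=2: S(2,0) = 17.1260; S(2,1) = 10.9200; S(2,2) = 6.9629
  k=3: S(3,0) = 21.4472; S(3,1) = 13.6754; S(3,2) = 8.7198; S(3,3) = 5.5600
  k=4: S(4,0) = 26.8589; S(4,1) = 17.1260; S(4,2) = 10.9200; S(4,3) = 6.9629; S(4,4) = 4.4397
Terminal payoffs V(N, i) = max(S_T - K, 0):
  V(4,0) = 14.708866; V(4,1) = 4.975969; V(4,2) = 0.000000; V(4,3) = 0.000000; V(4,4) = 0.000000
Backward induction: V(k, i) = exp(-r*dt) * [p * V(k+1, i) + (1-p) * V(k+1, i+1)].
  V(3,0) = exp(-r*dt) * [p*14.708866 + (1-p)*4.975969] = 9.385009
  V(3,1) = exp(-r*dt) * [p*4.975969 + (1-p)*0.000000] = 2.272510
  V(3,2) = exp(-r*dt) * [p*0.000000 + (1-p)*0.000000] = 0.000000
  V(3,3) = exp(-r*dt) * [p*0.000000 + (1-p)*0.000000] = 0.000000
  V(2,0) = exp(-r*dt) * [p*9.385009 + (1-p)*2.272510] = 5.504351
  V(2,1) = exp(-r*dt) * [p*2.272510 + (1-p)*0.000000] = 1.037849
  V(2,2) = exp(-r*dt) * [p*0.000000 + (1-p)*0.000000] = 0.000000
  V(1,0) = exp(-r*dt) * [p*5.504351 + (1-p)*1.037849] = 3.070190
  V(1,1) = exp(-r*dt) * [p*1.037849 + (1-p)*0.000000] = 0.473982
  V(0,0) = exp(-r*dt) * [p*3.070190 + (1-p)*0.473982] = 1.656239


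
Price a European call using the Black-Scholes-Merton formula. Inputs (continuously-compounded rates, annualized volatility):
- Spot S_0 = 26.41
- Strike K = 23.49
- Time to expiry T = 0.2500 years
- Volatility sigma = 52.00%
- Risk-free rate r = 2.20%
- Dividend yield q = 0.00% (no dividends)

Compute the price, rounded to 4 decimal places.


d1 = (ln(S/K) + (r - q + 0.5*sigma^2) * T) / (sigma * sqrt(T)) = 0.60179972
d2 = d1 - sigma * sqrt(T) = 0.34179972
exp(-rT) = 0.99451510; exp(-qT) = 1.00000000
C = S_0 * exp(-qT) * N(d1) - K * exp(-rT) * N(d2)
N(d1) = 0.72634627; N(d2) = 0.63374919
C = 26.4100 * 1.00000000 * 0.72634627 - 23.4900 * 0.99451510 * 0.63374919 = 4.3777

Answer: Price = 4.3777


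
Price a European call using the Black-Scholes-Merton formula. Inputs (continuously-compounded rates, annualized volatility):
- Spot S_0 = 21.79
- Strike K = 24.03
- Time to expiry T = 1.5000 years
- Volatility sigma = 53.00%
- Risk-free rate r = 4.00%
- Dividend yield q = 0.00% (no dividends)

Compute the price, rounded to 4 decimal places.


d1 = (ln(S/K) + (r - q + 0.5*sigma^2) * T) / (sigma * sqrt(T)) = 0.26624428
d2 = d1 - sigma * sqrt(T) = -0.38287050
exp(-rT) = 0.94176453; exp(-qT) = 1.00000000
C = S_0 * exp(-qT) * N(d1) - K * exp(-rT) * N(d2)
N(d1) = 0.60497446; N(d2) = 0.35090789
C = 21.7900 * 1.00000000 * 0.60497446 - 24.0300 * 0.94176453 * 0.35090789 = 5.2411

Answer: Price = 5.2411


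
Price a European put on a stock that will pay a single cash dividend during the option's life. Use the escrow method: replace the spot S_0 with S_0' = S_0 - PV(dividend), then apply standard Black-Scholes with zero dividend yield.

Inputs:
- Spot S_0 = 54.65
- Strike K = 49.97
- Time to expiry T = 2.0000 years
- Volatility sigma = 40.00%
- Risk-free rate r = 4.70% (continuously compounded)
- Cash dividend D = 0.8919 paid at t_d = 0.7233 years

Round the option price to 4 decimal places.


Answer: Price = 7.3716

Derivation:
PV(D) = D * exp(-r * t_d) = 0.8919 * 0.96657624 = 0.86208935
S_0' = S_0 - PV(D) = 54.6500 - 0.86208935 = 53.78791065
d1 = (ln(S_0'/K) + (r + sigma^2/2)*T) / (sigma*sqrt(T)) = 0.57916625
d2 = d1 - sigma*sqrt(T) = 0.01348083
exp(-rT) = 0.91028276
N(-d1) = 0.28123850; N(-d2) = 0.49462209
P = K * exp(-rT) * N(-d2) - S_0' * N(-d1) = 49.9700 * 0.91028276 * 0.49462209 - 53.78791065 * 0.28123850 = 7.3716


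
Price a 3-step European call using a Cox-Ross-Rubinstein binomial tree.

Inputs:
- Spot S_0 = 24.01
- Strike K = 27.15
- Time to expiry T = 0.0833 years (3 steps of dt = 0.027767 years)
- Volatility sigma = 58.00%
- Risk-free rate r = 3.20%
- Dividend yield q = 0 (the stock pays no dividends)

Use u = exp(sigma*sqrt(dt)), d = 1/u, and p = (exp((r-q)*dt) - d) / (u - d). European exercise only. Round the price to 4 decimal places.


Answer: Price = V(0,0) = 0.5459

Derivation:
dt = T/N = 0.027767
u = exp(sigma*sqrt(dt)) = 1.101472; d = 1/u = 0.907876
p = (exp((r-q)*dt) - d) / (u - d) = 0.480449
Discount per step: exp(-r*dt) = 0.999112
Stock lattice S(k, i) with i counting down-moves:
  k=0: S(0,0) = 24.0100
  k=1: S(1,0) = 26.4463; S(1,1) = 21.7981
  k=2: S(2,0) = 29.1299; S(2,1) = 24.0100; S(2,2) = 19.7900
  k=3: S(3,0) = 32.0858; S(3,1) = 26.4463; S(3,2) = 21.7981; S(3,3) = 17.9669
Terminal payoffs V(N, i) = max(S_T - K, 0):
  V(3,0) = 4.935763; V(3,1) = 0.000000; V(3,2) = 0.000000; V(3,3) = 0.000000
Backward induction: V(k, i) = exp(-r*dt) * [p * V(k+1, i) + (1-p) * V(k+1, i+1)].
  V(2,0) = exp(-r*dt) * [p*4.935763 + (1-p)*0.000000] = 2.369274
  V(2,1) = exp(-r*dt) * [p*0.000000 + (1-p)*0.000000] = 0.000000
  V(2,2) = exp(-r*dt) * [p*0.000000 + (1-p)*0.000000] = 0.000000
  V(1,0) = exp(-r*dt) * [p*2.369274 + (1-p)*0.000000] = 1.137304
  V(1,1) = exp(-r*dt) * [p*0.000000 + (1-p)*0.000000] = 0.000000
  V(0,0) = exp(-r*dt) * [p*1.137304 + (1-p)*0.000000] = 0.545931


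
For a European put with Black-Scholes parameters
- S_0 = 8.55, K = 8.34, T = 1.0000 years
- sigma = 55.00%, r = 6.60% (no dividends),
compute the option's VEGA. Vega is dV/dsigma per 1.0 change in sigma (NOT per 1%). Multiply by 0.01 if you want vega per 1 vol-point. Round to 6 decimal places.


d1 = 0.4402146665; d2 = -0.1097853335
phi(d1) = 0.3621006709; exp(-qT) = 1.0000000000; exp(-rT) = 0.9361308643
Vega = S * exp(-qT) * phi(d1) * sqrt(T) = 8.5500 * 1.0000000000 * 0.3621006709 * 1.0000000000 = 3.095961

Answer: Vega = 3.095961


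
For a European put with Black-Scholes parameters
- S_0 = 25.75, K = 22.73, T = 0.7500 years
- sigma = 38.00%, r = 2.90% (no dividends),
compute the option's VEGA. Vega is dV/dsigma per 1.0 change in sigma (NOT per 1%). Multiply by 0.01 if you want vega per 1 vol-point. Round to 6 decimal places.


d1 = 0.6097091998; d2 = 0.2806195463
phi(d1) = 0.3312734250; exp(-qT) = 1.0000000000; exp(-rT) = 0.9784848257
Vega = S * exp(-qT) * phi(d1) * sqrt(T) = 25.7500 * 1.0000000000 * 0.3312734250 * 0.8660254038 = 7.387448

Answer: Vega = 7.387448


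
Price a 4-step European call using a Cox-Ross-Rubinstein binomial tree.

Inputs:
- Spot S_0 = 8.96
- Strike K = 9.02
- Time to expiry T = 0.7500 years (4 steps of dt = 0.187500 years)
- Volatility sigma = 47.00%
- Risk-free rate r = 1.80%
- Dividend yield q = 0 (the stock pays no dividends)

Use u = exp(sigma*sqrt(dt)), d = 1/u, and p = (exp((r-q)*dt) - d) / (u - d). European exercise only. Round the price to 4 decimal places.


dt = T/N = 0.187500
u = exp(sigma*sqrt(dt)) = 1.225705; d = 1/u = 0.815857
p = (exp((r-q)*dt) - d) / (u - d) = 0.457545
Discount per step: exp(-r*dt) = 0.996631
Stock lattice S(k, i) with i counting down-moves:
  k=0: S(0,0) = 8.9600
  k=1: S(1,0) = 10.9823; S(1,1) = 7.3101
  k=2: S(2,0) = 13.4611; S(2,1) = 8.9600; S(2,2) = 5.9640
  k=3: S(3,0) = 16.4993; S(3,1) = 10.9823; S(3,2) = 7.3101; S(3,3) = 4.8658
  k=4: S(4,0) = 20.2233; S(4,1) = 13.4611; S(4,2) = 8.9600; S(4,3) = 5.9640; S(4,4) = 3.9698
Terminal payoffs V(N, i) = max(S_T - K, 0):
  V(4,0) = 11.203274; V(4,1) = 4.441075; V(4,2) = 0.000000; V(4,3) = 0.000000; V(4,4) = 0.000000
Backward induction: V(k, i) = exp(-r*dt) * [p * V(k+1, i) + (1-p) * V(k+1, i+1)].
  V(3,0) = exp(-r*dt) * [p*11.203274 + (1-p)*4.441075] = 7.509694
  V(3,1) = exp(-r*dt) * [p*4.441075 + (1-p)*0.000000] = 2.025143
  V(3,2) = exp(-r*dt) * [p*0.000000 + (1-p)*0.000000] = 0.000000
  V(3,3) = exp(-r*dt) * [p*0.000000 + (1-p)*0.000000] = 0.000000
  V(2,0) = exp(-r*dt) * [p*7.509694 + (1-p)*2.025143] = 4.519291
  V(2,1) = exp(-r*dt) * [p*2.025143 + (1-p)*0.000000] = 0.923471
  V(2,2) = exp(-r*dt) * [p*0.000000 + (1-p)*0.000000] = 0.000000
  V(1,0) = exp(-r*dt) * [p*4.519291 + (1-p)*0.923471] = 2.560064
  V(1,1) = exp(-r*dt) * [p*0.923471 + (1-p)*0.000000] = 0.421106
  V(0,0) = exp(-r*dt) * [p*2.560064 + (1-p)*0.421106] = 1.395058

Answer: Price = V(0,0) = 1.3951


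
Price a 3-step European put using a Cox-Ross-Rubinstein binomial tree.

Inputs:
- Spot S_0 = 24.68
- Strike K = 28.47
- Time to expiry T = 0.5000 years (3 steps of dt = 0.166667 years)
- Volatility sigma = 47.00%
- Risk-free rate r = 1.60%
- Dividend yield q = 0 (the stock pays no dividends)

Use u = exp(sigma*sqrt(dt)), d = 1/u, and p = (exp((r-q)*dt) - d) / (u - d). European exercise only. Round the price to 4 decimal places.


Answer: Price = V(0,0) = 5.5284

Derivation:
dt = T/N = 0.166667
u = exp(sigma*sqrt(dt)) = 1.211521; d = 1/u = 0.825409
p = (exp((r-q)*dt) - d) / (u - d) = 0.459093
Discount per step: exp(-r*dt) = 0.997337
Stock lattice S(k, i) with i counting down-moves:
  k=0: S(0,0) = 24.6800
  k=1: S(1,0) = 29.9003; S(1,1) = 20.3711
  k=2: S(2,0) = 36.2249; S(2,1) = 24.6800; S(2,2) = 16.8145
  k=3: S(3,0) = 43.8872; S(3,1) = 29.9003; S(3,2) = 20.3711; S(3,3) = 13.8788
Terminal payoffs V(N, i) = max(K - S_T, 0):
  V(3,0) = 0.000000; V(3,1) = 0.000000; V(3,2) = 8.098915; V(3,3) = 14.591191
Backward induction: V(k, i) = exp(-r*dt) * [p * V(k+1, i) + (1-p) * V(k+1, i+1)].
  V(2,0) = exp(-r*dt) * [p*0.000000 + (1-p)*0.000000] = 0.000000
  V(2,1) = exp(-r*dt) * [p*0.000000 + (1-p)*8.098915] = 4.369092
  V(2,2) = exp(-r*dt) * [p*8.098915 + (1-p)*14.591191] = 11.579711
  V(1,0) = exp(-r*dt) * [p*0.000000 + (1-p)*4.369092] = 2.356978
  V(1,1) = exp(-r*dt) * [p*4.369092 + (1-p)*11.579711] = 8.247343
  V(0,0) = exp(-r*dt) * [p*2.356978 + (1-p)*8.247343] = 5.528355


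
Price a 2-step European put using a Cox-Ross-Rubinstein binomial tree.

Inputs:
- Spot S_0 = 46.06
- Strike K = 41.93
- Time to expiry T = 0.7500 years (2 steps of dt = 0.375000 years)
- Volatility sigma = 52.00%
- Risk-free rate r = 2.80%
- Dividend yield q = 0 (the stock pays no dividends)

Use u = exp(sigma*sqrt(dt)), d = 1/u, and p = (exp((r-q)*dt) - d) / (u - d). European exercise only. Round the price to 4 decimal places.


dt = T/N = 0.375000
u = exp(sigma*sqrt(dt)) = 1.374972; d = 1/u = 0.727287
p = (exp((r-q)*dt) - d) / (u - d) = 0.437355
Discount per step: exp(-r*dt) = 0.989555
Stock lattice S(k, i) with i counting down-moves:
  k=0: S(0,0) = 46.0600
  k=1: S(1,0) = 63.3312; S(1,1) = 33.4989
  k=2: S(2,0) = 87.0787; S(2,1) = 46.0600; S(2,2) = 24.3633
Terminal payoffs V(N, i) = max(K - S_T, 0):
  V(2,0) = 0.000000; V(2,1) = 0.000000; V(2,2) = 17.566708
Backward induction: V(k, i) = exp(-r*dt) * [p * V(k+1, i) + (1-p) * V(k+1, i+1)].
  V(1,0) = exp(-r*dt) * [p*0.000000 + (1-p)*0.000000] = 0.000000
  V(1,1) = exp(-r*dt) * [p*0.000000 + (1-p)*17.566708] = 9.780592
  V(0,0) = exp(-r*dt) * [p*0.000000 + (1-p)*9.780592] = 5.445527

Answer: Price = V(0,0) = 5.4455


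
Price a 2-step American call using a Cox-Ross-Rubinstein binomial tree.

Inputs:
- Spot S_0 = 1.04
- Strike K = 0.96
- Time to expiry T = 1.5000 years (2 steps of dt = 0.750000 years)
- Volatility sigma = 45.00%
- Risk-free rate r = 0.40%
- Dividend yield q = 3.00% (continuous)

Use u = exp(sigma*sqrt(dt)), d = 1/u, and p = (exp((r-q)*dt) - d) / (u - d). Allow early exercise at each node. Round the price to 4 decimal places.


Answer: Price = V(0,0) = 0.2366

Derivation:
dt = T/N = 0.750000
u = exp(sigma*sqrt(dt)) = 1.476555; d = 1/u = 0.677252
p = (exp((r-q)*dt) - d) / (u - d) = 0.379627
Discount per step: exp(-r*dt) = 0.997004
Stock lattice S(k, i) with i counting down-moves:
  k=0: S(0,0) = 1.0400
  k=1: S(1,0) = 1.5356; S(1,1) = 0.7043
  k=2: S(2,0) = 2.2674; S(2,1) = 1.0400; S(2,2) = 0.4770
Terminal payoffs V(N, i) = max(S_T - K, 0):
  V(2,0) = 1.307422; V(2,1) = 0.080000; V(2,2) = 0.000000
Backward induction: V(k, i) = exp(-r*dt) * [p * V(k+1, i) + (1-p) * V(k+1, i+1)]; then take max(V_cont, immediate exercise) for American.
  V(1,0) = exp(-r*dt) * [p*1.307422 + (1-p)*0.080000] = 0.544327; exercise = 0.575617; V(1,0) = max -> 0.575617
  V(1,1) = exp(-r*dt) * [p*0.080000 + (1-p)*0.000000] = 0.030279; exercise = 0.000000; V(1,1) = max -> 0.030279
  V(0,0) = exp(-r*dt) * [p*0.575617 + (1-p)*0.030279] = 0.236593; exercise = 0.080000; V(0,0) = max -> 0.236593


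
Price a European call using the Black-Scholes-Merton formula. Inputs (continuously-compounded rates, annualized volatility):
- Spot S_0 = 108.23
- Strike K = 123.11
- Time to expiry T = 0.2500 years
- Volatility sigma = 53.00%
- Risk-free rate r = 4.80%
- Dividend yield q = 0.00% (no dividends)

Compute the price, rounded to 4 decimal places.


d1 = (ln(S/K) + (r - q + 0.5*sigma^2) * T) / (sigma * sqrt(T)) = -0.30832895
d2 = d1 - sigma * sqrt(T) = -0.57332895
exp(-rT) = 0.98807171; exp(-qT) = 1.00000000
C = S_0 * exp(-qT) * N(d1) - K * exp(-rT) * N(d2)
N(d1) = 0.37891602; N(d2) = 0.28321099
C = 108.2300 * 1.00000000 * 0.37891602 - 123.1100 * 0.98807171 * 0.28321099 = 6.5599

Answer: Price = 6.5599


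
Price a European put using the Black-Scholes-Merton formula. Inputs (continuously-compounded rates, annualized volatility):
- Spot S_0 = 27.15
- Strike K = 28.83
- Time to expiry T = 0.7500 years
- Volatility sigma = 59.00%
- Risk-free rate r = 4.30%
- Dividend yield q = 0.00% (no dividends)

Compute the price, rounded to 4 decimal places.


d1 = (ln(S/K) + (r - q + 0.5*sigma^2) * T) / (sigma * sqrt(T)) = 0.20109019
d2 = d1 - sigma * sqrt(T) = -0.30986480
exp(-rT) = 0.96826449; exp(-qT) = 1.00000000
P = K * exp(-rT) * N(-d2) - S_0 * exp(-qT) * N(-d1)
N(-d1) = 0.42031403; N(-d2) = 0.62166811
P = 28.8300 * 0.96826449 * 0.62166811 - 27.1500 * 1.00000000 * 0.42031403 = 5.9424

Answer: Price = 5.9424


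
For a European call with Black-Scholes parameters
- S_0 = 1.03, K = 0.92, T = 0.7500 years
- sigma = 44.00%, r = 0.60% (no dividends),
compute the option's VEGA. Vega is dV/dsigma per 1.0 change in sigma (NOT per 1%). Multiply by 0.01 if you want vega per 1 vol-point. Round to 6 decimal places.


Answer: Vega = 0.314244

Derivation:
d1 = 0.4987267389; d2 = 0.1176755612
phi(d1) = 0.3522892481; exp(-qT) = 1.0000000000; exp(-rT) = 0.9955101098
Vega = S * exp(-qT) * phi(d1) * sqrt(T) = 1.0300 * 1.0000000000 * 0.3522892481 * 0.8660254038 = 0.314244


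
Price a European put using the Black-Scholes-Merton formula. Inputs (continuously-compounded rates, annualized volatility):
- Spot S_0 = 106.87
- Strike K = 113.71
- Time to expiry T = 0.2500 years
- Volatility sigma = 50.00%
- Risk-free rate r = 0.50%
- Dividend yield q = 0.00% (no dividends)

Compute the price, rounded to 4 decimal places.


Answer: Price = 14.6339

Derivation:
d1 = (ln(S/K) + (r - q + 0.5*sigma^2) * T) / (sigma * sqrt(T)) = -0.11815282
d2 = d1 - sigma * sqrt(T) = -0.36815282
exp(-rT) = 0.99875078; exp(-qT) = 1.00000000
P = K * exp(-rT) * N(-d2) - S_0 * exp(-qT) * N(-d1)
N(-d1) = 0.54702671; N(-d2) = 0.64362036
P = 113.7100 * 0.99875078 * 0.64362036 - 106.8700 * 1.00000000 * 0.54702671 = 14.6339


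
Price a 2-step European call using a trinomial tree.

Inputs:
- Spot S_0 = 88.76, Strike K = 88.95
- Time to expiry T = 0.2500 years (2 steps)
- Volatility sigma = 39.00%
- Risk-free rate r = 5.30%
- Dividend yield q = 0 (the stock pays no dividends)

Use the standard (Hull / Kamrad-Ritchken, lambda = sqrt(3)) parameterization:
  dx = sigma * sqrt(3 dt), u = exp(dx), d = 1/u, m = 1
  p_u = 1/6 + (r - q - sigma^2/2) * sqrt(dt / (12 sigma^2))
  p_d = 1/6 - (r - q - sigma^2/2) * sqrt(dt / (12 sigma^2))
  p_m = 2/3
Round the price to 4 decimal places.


dt = T/N = 0.125000; dx = sigma*sqrt(3*dt) = 0.238825
u = exp(dx) = 1.269757; d = 1/u = 0.787552
p_u = 0.160635, p_m = 0.666667, p_d = 0.172699
Discount per step: exp(-r*dt) = 0.993397
Stock lattice S(k, j) with j the centered position index:
  k=0: S(0,+0) = 88.7600
  k=1: S(1,-1) = 69.9032; S(1,+0) = 88.7600; S(1,+1) = 112.7036
  k=2: S(2,-2) = 55.0524; S(2,-1) = 69.9032; S(2,+0) = 88.7600; S(2,+1) = 112.7036; S(2,+2) = 143.1061
Terminal payoffs V(N, j) = max(S_T - K, 0):
  V(2,-2) = 0.000000; V(2,-1) = 0.000000; V(2,+0) = 0.000000; V(2,+1) = 23.753598; V(2,+2) = 54.156141
Backward induction: V(k, j) = exp(-r*dt) * [p_u * V(k+1, j+1) + p_m * V(k+1, j) + p_d * V(k+1, j-1)]
  V(1,-1) = exp(-r*dt) * [p_u*0.000000 + p_m*0.000000 + p_d*0.000000] = 0.000000
  V(1,+0) = exp(-r*dt) * [p_u*23.753598 + p_m*0.000000 + p_d*0.000000] = 3.790453
  V(1,+1) = exp(-r*dt) * [p_u*54.156141 + p_m*23.753598 + p_d*0.000000] = 24.373071
  V(0,+0) = exp(-r*dt) * [p_u*24.373071 + p_m*3.790453 + p_d*0.000000] = 6.399588

Answer: Price = V(0,0) = 6.3996


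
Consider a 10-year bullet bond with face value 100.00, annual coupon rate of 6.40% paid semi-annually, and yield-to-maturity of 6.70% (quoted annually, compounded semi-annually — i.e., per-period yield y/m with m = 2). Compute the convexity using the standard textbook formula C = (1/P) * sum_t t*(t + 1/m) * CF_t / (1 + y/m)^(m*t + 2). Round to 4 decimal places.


Coupon per period c = face * coupon_rate / m = 3.200000
Periods per year m = 2; per-period yield y/m = 0.033500
Number of cashflows N = 20
Cashflows (t years, CF_t, discount factor 1/(1+y/m)^(m*t), PV):
  t = 0.5000: CF_t = 3.200000, DF = 0.967586, PV = 3.096275
  t = 1.0000: CF_t = 3.200000, DF = 0.936222, PV = 2.995912
  t = 1.5000: CF_t = 3.200000, DF = 0.905876, PV = 2.898802
  t = 2.0000: CF_t = 3.200000, DF = 0.876512, PV = 2.804840
  t = 2.5000: CF_t = 3.200000, DF = 0.848101, PV = 2.713923
  t = 3.0000: CF_t = 3.200000, DF = 0.820611, PV = 2.625954
  t = 3.5000: CF_t = 3.200000, DF = 0.794011, PV = 2.540836
  t = 4.0000: CF_t = 3.200000, DF = 0.768274, PV = 2.458477
  t = 4.5000: CF_t = 3.200000, DF = 0.743371, PV = 2.378788
  t = 5.0000: CF_t = 3.200000, DF = 0.719275, PV = 2.301681
  t = 5.5000: CF_t = 3.200000, DF = 0.695961, PV = 2.227074
  t = 6.0000: CF_t = 3.200000, DF = 0.673402, PV = 2.154886
  t = 6.5000: CF_t = 3.200000, DF = 0.651574, PV = 2.085037
  t = 7.0000: CF_t = 3.200000, DF = 0.630454, PV = 2.017452
  t = 7.5000: CF_t = 3.200000, DF = 0.610018, PV = 1.952058
  t = 8.0000: CF_t = 3.200000, DF = 0.590245, PV = 1.888784
  t = 8.5000: CF_t = 3.200000, DF = 0.571113, PV = 1.827561
  t = 9.0000: CF_t = 3.200000, DF = 0.552601, PV = 1.768322
  t = 9.5000: CF_t = 3.200000, DF = 0.534689, PV = 1.711003
  t = 10.0000: CF_t = 103.200000, DF = 0.517357, PV = 53.391249
Price P = sum_t PV_t = 97.838912
Convexity numerator sum_t t*(t + 1/m) * CF_t / (1+y/m)^(m*t + 2):
  t = 0.5000: term = 1.449401
  t = 1.0000: term = 4.207260
  t = 1.5000: term = 8.141770
  t = 2.0000: term = 13.129769
  t = 2.5000: term = 19.056269
  t = 3.0000: term = 25.814007
  t = 3.5000: term = 33.303025
  t = 4.0000: term = 41.430261
  t = 4.5000: term = 50.109170
  t = 5.0000: term = 59.259352
  t = 5.5000: term = 68.806215
  t = 6.0000: term = 78.680634
  t = 6.5000: term = 88.818649
  t = 7.0000: term = 99.161157
  t = 7.5000: term = 109.653640
  t = 8.0000: term = 120.245888
  t = 8.5000: term = 130.891750
  t = 9.0000: term = 141.548892
  t = 9.5000: term = 152.178565
  t = 10.0000: term = 5248.538837
Convexity = (1/P) * sum = 6494.424511 / 97.838912 = 66.378748

Answer: Convexity = 66.3787


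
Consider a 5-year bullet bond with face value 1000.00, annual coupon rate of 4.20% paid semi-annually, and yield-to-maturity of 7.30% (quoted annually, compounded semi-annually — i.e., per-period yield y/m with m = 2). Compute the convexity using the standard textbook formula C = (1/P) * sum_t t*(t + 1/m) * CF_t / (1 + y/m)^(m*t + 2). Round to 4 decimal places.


Answer: Convexity = 22.3823

Derivation:
Coupon per period c = face * coupon_rate / m = 21.000000
Periods per year m = 2; per-period yield y/m = 0.036500
Number of cashflows N = 10
Cashflows (t years, CF_t, discount factor 1/(1+y/m)^(m*t), PV):
  t = 0.5000: CF_t = 21.000000, DF = 0.964785, PV = 20.260492
  t = 1.0000: CF_t = 21.000000, DF = 0.930811, PV = 19.547026
  t = 1.5000: CF_t = 21.000000, DF = 0.898033, PV = 18.858684
  t = 2.0000: CF_t = 21.000000, DF = 0.866409, PV = 18.194581
  t = 2.5000: CF_t = 21.000000, DF = 0.835898, PV = 17.553865
  t = 3.0000: CF_t = 21.000000, DF = 0.806462, PV = 16.935712
  t = 3.5000: CF_t = 21.000000, DF = 0.778063, PV = 16.339326
  t = 4.0000: CF_t = 21.000000, DF = 0.750664, PV = 15.763943
  t = 4.5000: CF_t = 21.000000, DF = 0.724230, PV = 15.208821
  t = 5.0000: CF_t = 1021.000000, DF = 0.698726, PV = 713.399298
Price P = sum_t PV_t = 872.061748
Convexity numerator sum_t t*(t + 1/m) * CF_t / (1+y/m)^(m*t + 2):
  t = 0.5000: term = 9.429342
  t = 1.0000: term = 27.291872
  t = 1.5000: term = 52.661596
  t = 2.0000: term = 84.678559
  t = 2.5000: term = 122.544948
  t = 3.0000: term = 165.521397
  t = 3.5000: term = 212.923488
  t = 4.0000: term = 264.118447
  t = 4.5000: term = 318.522006
  t = 5.0000: term = 18261.092601
Convexity = (1/P) * sum = 19518.784257 / 872.061748 = 22.382342


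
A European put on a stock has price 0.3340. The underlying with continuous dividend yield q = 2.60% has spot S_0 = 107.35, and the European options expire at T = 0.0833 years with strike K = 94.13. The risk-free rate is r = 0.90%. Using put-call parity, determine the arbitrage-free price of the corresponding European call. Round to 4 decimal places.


Answer: Call price = 13.3923

Derivation:
Put-call parity: C - P = S_0 * exp(-qT) - K * exp(-rT).
S_0 * exp(-qT) = 107.3500 * 0.99783654 = 107.11775296
K * exp(-rT) = 94.1300 * 0.99925058 = 94.05945719
C = P + S*exp(-qT) - K*exp(-rT)
C = 0.3340 + 107.11775296 - 94.05945719 = 13.3923


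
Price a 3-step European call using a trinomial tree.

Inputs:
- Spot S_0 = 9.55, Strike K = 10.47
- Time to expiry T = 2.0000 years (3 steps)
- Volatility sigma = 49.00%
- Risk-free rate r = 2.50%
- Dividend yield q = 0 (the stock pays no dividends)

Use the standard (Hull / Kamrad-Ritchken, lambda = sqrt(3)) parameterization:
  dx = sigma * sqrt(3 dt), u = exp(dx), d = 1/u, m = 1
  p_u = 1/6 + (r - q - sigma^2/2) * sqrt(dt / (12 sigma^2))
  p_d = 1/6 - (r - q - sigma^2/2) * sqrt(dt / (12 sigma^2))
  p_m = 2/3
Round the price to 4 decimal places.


dt = T/N = 0.666667; dx = sigma*sqrt(3*dt) = 0.692965
u = exp(dx) = 1.999635; d = 1/u = 0.500091
p_u = 0.120945, p_m = 0.666667, p_d = 0.212388
Discount per step: exp(-r*dt) = 0.983471
Stock lattice S(k, j) with j the centered position index:
  k=0: S(0,+0) = 9.5500
  k=1: S(1,-1) = 4.7759; S(1,+0) = 9.5500; S(1,+1) = 19.0965
  k=2: S(2,-2) = 2.3884; S(2,-1) = 4.7759; S(2,+0) = 9.5500; S(2,+1) = 19.0965; S(2,+2) = 38.1861
  k=3: S(3,-3) = 1.1944; S(3,-2) = 2.3884; S(3,-1) = 4.7759; S(3,+0) = 9.5500; S(3,+1) = 19.0965; S(3,+2) = 38.1861; S(3,+3) = 76.3582
Terminal payoffs V(N, j) = max(S_T - K, 0):
  V(3,-3) = 0.000000; V(3,-2) = 0.000000; V(3,-1) = 0.000000; V(3,+0) = 0.000000; V(3,+1) = 8.626514; V(3,+2) = 27.716057; V(3,+3) = 65.888174
Backward induction: V(k, j) = exp(-r*dt) * [p_u * V(k+1, j+1) + p_m * V(k+1, j) + p_d * V(k+1, j-1)]
  V(2,-2) = exp(-r*dt) * [p_u*0.000000 + p_m*0.000000 + p_d*0.000000] = 0.000000
  V(2,-1) = exp(-r*dt) * [p_u*0.000000 + p_m*0.000000 + p_d*0.000000] = 0.000000
  V(2,+0) = exp(-r*dt) * [p_u*8.626514 + p_m*0.000000 + p_d*0.000000] = 1.026091
  V(2,+1) = exp(-r*dt) * [p_u*27.716057 + p_m*8.626514 + p_d*0.000000] = 8.952673
  V(2,+2) = exp(-r*dt) * [p_u*65.888174 + p_m*27.716057 + p_d*8.626514] = 27.811000
  V(1,-1) = exp(-r*dt) * [p_u*1.026091 + p_m*0.000000 + p_d*0.000000] = 0.122050
  V(1,+0) = exp(-r*dt) * [p_u*8.952673 + p_m*1.026091 + p_d*0.000000] = 1.737640
  V(1,+1) = exp(-r*dt) * [p_u*27.811000 + p_m*8.952673 + p_d*1.026091] = 9.392139
  V(0,+0) = exp(-r*dt) * [p_u*9.392139 + p_m*1.737640 + p_d*0.122050] = 2.281932

Answer: Price = V(0,0) = 2.2819


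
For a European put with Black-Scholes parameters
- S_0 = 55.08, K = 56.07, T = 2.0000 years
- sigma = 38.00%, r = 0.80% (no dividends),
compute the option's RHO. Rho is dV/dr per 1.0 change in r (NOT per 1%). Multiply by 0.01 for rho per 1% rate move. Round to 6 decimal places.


d1 = 0.2653246327; d2 = -0.2720765210
phi(d1) = 0.3851443370; exp(-qT) = 1.0000000000; exp(-rT) = 0.9841273201
N(-d2) = 0.6072184088
Rho = -K*T*exp(-rT)*N(-d2) = -56.0700 * 2.0000 * 0.9841273201 * 0.6072184088 = -67.012646

Answer: Rho = -67.012646


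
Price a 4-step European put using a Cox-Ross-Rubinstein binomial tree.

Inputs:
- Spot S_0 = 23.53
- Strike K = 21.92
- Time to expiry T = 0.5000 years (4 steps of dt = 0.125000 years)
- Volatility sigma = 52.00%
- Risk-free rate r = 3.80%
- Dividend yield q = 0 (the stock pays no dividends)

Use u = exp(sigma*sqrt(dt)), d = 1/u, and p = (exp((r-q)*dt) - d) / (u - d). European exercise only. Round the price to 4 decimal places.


dt = T/N = 0.125000
u = exp(sigma*sqrt(dt)) = 1.201833; d = 1/u = 0.832062
p = (exp((r-q)*dt) - d) / (u - d) = 0.467043
Discount per step: exp(-r*dt) = 0.995261
Stock lattice S(k, i) with i counting down-moves:
  k=0: S(0,0) = 23.5300
  k=1: S(1,0) = 28.2791; S(1,1) = 19.5784
  k=2: S(2,0) = 33.9868; S(2,1) = 23.5300; S(2,2) = 16.2905
  k=3: S(3,0) = 40.8464; S(3,1) = 28.2791; S(3,2) = 19.5784; S(3,3) = 13.5547
  k=4: S(4,0) = 49.0906; S(4,1) = 33.9868; S(4,2) = 23.5300; S(4,3) = 16.2905; S(4,4) = 11.2784
Terminal payoffs V(N, i) = max(K - S_T, 0):
  V(4,0) = 0.000000; V(4,1) = 0.000000; V(4,2) = 0.000000; V(4,3) = 5.629523; V(4,4) = 10.641648
Backward induction: V(k, i) = exp(-r*dt) * [p * V(k+1, i) + (1-p) * V(k+1, i+1)].
  V(3,0) = exp(-r*dt) * [p*0.000000 + (1-p)*0.000000] = 0.000000
  V(3,1) = exp(-r*dt) * [p*0.000000 + (1-p)*0.000000] = 0.000000
  V(3,2) = exp(-r*dt) * [p*0.000000 + (1-p)*5.629523] = 2.986074
  V(3,3) = exp(-r*dt) * [p*5.629523 + (1-p)*10.641648] = 8.261433
  V(2,0) = exp(-r*dt) * [p*0.000000 + (1-p)*0.000000] = 0.000000
  V(2,1) = exp(-r*dt) * [p*0.000000 + (1-p)*2.986074] = 1.583906
  V(2,2) = exp(-r*dt) * [p*2.986074 + (1-p)*8.261433] = 5.770138
  V(1,0) = exp(-r*dt) * [p*0.000000 + (1-p)*1.583906] = 0.840153
  V(1,1) = exp(-r*dt) * [p*1.583906 + (1-p)*5.770138] = 3.796907
  V(0,0) = exp(-r*dt) * [p*0.840153 + (1-p)*3.796907] = 2.404526

Answer: Price = V(0,0) = 2.4045


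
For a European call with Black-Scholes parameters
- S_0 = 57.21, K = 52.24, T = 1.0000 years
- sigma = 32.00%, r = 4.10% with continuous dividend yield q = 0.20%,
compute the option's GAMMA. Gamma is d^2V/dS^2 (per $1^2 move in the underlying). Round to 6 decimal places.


d1 = 0.5658756979; d2 = 0.2458756979
phi(d1) = 0.3399195912; exp(-qT) = 0.9980019987; exp(-rT) = 0.9598291299
Gamma = exp(-qT) * phi(d1) / (S * sigma * sqrt(T)) = 0.9980019987 * 0.3399195912 / (57.2100 * 0.3200 * 1.0000000000) = 0.018530

Answer: Gamma = 0.018530


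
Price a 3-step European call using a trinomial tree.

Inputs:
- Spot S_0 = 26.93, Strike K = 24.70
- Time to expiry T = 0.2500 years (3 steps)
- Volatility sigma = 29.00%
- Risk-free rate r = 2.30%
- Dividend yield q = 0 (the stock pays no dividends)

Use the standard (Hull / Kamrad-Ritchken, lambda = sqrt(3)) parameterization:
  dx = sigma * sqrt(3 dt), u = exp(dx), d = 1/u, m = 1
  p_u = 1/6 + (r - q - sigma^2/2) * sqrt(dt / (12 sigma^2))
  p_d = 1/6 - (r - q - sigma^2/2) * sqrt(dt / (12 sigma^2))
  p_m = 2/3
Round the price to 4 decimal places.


dt = T/N = 0.083333; dx = sigma*sqrt(3*dt) = 0.145000
u = exp(dx) = 1.156040; d = 1/u = 0.865022
p_u = 0.161193, p_m = 0.666667, p_d = 0.172141
Discount per step: exp(-r*dt) = 0.998085
Stock lattice S(k, j) with j the centered position index:
  k=0: S(0,+0) = 26.9300
  k=1: S(1,-1) = 23.2951; S(1,+0) = 26.9300; S(1,+1) = 31.1321
  k=2: S(2,-2) = 20.1507; S(2,-1) = 23.2951; S(2,+0) = 26.9300; S(2,+1) = 31.1321; S(2,+2) = 35.9900
  k=3: S(3,-3) = 17.4308; S(3,-2) = 20.1507; S(3,-1) = 23.2951; S(3,+0) = 26.9300; S(3,+1) = 31.1321; S(3,+2) = 35.9900; S(3,+3) = 41.6059
Terminal payoffs V(N, j) = max(S_T - K, 0):
  V(3,-3) = 0.000000; V(3,-2) = 0.000000; V(3,-1) = 0.000000; V(3,+0) = 2.230000; V(3,+1) = 6.432146; V(3,+2) = 11.289992; V(3,+3) = 16.905855
Backward induction: V(k, j) = exp(-r*dt) * [p_u * V(k+1, j+1) + p_m * V(k+1, j) + p_d * V(k+1, j-1)]
  V(2,-2) = exp(-r*dt) * [p_u*0.000000 + p_m*0.000000 + p_d*0.000000] = 0.000000
  V(2,-1) = exp(-r*dt) * [p_u*2.230000 + p_m*0.000000 + p_d*0.000000] = 0.358771
  V(2,+0) = exp(-r*dt) * [p_u*6.432146 + p_m*2.230000 + p_d*0.000000] = 2.518648
  V(2,+1) = exp(-r*dt) * [p_u*11.289992 + p_m*6.432146 + p_d*2.230000] = 6.479403
  V(2,+2) = exp(-r*dt) * [p_u*16.905855 + p_m*11.289992 + p_d*6.432146] = 11.337243
  V(1,-1) = exp(-r*dt) * [p_u*2.518648 + p_m*0.358771 + p_d*0.000000] = 0.643933
  V(1,+0) = exp(-r*dt) * [p_u*6.479403 + p_m*2.518648 + p_d*0.358771] = 2.779956
  V(1,+1) = exp(-r*dt) * [p_u*11.337243 + p_m*6.479403 + p_d*2.518648] = 6.568042
  V(0,+0) = exp(-r*dt) * [p_u*6.568042 + p_m*2.779956 + p_d*0.643933] = 3.017082

Answer: Price = V(0,0) = 3.0171


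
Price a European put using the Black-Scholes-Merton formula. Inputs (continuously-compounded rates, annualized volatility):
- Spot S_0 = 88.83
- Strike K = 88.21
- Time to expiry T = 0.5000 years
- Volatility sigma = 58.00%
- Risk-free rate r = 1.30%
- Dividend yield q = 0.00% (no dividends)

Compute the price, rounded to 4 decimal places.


Answer: Price = 13.7478

Derivation:
d1 = (ln(S/K) + (r - q + 0.5*sigma^2) * T) / (sigma * sqrt(T)) = 0.23798799
d2 = d1 - sigma * sqrt(T) = -0.17213394
exp(-rT) = 0.99352108; exp(-qT) = 1.00000000
P = K * exp(-rT) * N(-d2) - S_0 * exp(-qT) * N(-d1)
N(-d1) = 0.40594520; N(-d2) = 0.56833388
P = 88.2100 * 0.99352108 * 0.56833388 - 88.8300 * 1.00000000 * 0.40594520 = 13.7478


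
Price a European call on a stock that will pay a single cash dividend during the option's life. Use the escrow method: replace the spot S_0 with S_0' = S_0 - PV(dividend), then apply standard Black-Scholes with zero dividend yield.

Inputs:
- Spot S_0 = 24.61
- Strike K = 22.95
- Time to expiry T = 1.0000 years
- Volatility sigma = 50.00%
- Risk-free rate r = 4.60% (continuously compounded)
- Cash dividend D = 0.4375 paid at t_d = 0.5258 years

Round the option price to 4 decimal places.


PV(D) = D * exp(-r * t_d) = 0.4375 * 0.97610336 = 0.42704522
S_0' = S_0 - PV(D) = 24.6100 - 0.42704522 = 24.18295478
d1 = (ln(S_0'/K) + (r + sigma^2/2)*T) / (sigma*sqrt(T)) = 0.44666020
d2 = d1 - sigma*sqrt(T) = -0.05333980
exp(-rT) = 0.95504196
N(d1) = 0.67243979; N(d2) = 0.47873059
C = S_0' * N(d1) - K * exp(-rT) * N(d2) = 24.18295478 * 0.67243979 - 22.9500 * 0.95504196 * 0.47873059 = 5.7687

Answer: Price = 5.7687


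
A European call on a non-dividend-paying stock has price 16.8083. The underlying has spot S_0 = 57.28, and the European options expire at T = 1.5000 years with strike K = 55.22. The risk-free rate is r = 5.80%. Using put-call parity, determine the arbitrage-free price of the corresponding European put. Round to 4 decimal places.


Answer: Put price = 10.1472

Derivation:
Put-call parity: C - P = S_0 * exp(-qT) - K * exp(-rT).
S_0 * exp(-qT) = 57.2800 * 1.00000000 = 57.28000000
K * exp(-rT) = 55.2200 * 0.91667710 = 50.61890922
P = C - S*exp(-qT) + K*exp(-rT)
P = 16.8083 - 57.28000000 + 50.61890922 = 10.1472


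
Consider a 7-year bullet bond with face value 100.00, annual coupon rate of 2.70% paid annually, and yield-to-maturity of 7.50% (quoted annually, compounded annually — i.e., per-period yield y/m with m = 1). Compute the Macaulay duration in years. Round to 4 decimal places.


Coupon per period c = face * coupon_rate / m = 2.700000
Periods per year m = 1; per-period yield y/m = 0.075000
Number of cashflows N = 7
Cashflows (t years, CF_t, discount factor 1/(1+y/m)^(m*t), PV):
  t = 1.0000: CF_t = 2.700000, DF = 0.930233, PV = 2.511628
  t = 2.0000: CF_t = 2.700000, DF = 0.865333, PV = 2.336398
  t = 3.0000: CF_t = 2.700000, DF = 0.804961, PV = 2.173394
  t = 4.0000: CF_t = 2.700000, DF = 0.748801, PV = 2.021761
  t = 5.0000: CF_t = 2.700000, DF = 0.696559, PV = 1.880708
  t = 6.0000: CF_t = 2.700000, DF = 0.647962, PV = 1.749496
  t = 7.0000: CF_t = 102.700000, DF = 0.602755, PV = 61.902928
Price P = sum_t PV_t = 74.576314
Macaulay numerator sum_t t * PV_t:
  t * PV_t at t = 1.0000: 2.511628
  t * PV_t at t = 2.0000: 4.672796
  t * PV_t at t = 3.0000: 6.520181
  t * PV_t at t = 4.0000: 8.087046
  t * PV_t at t = 5.0000: 9.403542
  t * PV_t at t = 6.0000: 10.496977
  t * PV_t at t = 7.0000: 433.320498
Macaulay duration D = (sum_t t * PV_t) / P = 475.012667 / 74.576314 = 6.369484

Answer: Macaulay duration = 6.3695 years
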